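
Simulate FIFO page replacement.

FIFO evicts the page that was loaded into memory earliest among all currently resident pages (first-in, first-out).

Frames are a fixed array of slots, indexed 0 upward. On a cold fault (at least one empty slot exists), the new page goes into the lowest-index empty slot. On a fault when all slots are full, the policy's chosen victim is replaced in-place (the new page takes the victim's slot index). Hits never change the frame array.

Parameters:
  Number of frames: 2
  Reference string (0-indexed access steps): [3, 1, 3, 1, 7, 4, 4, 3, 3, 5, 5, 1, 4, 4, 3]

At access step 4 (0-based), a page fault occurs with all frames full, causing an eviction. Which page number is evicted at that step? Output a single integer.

Answer: 3

Derivation:
Step 0: ref 3 -> FAULT, frames=[3,-]
Step 1: ref 1 -> FAULT, frames=[3,1]
Step 2: ref 3 -> HIT, frames=[3,1]
Step 3: ref 1 -> HIT, frames=[3,1]
Step 4: ref 7 -> FAULT, evict 3, frames=[7,1]
At step 4: evicted page 3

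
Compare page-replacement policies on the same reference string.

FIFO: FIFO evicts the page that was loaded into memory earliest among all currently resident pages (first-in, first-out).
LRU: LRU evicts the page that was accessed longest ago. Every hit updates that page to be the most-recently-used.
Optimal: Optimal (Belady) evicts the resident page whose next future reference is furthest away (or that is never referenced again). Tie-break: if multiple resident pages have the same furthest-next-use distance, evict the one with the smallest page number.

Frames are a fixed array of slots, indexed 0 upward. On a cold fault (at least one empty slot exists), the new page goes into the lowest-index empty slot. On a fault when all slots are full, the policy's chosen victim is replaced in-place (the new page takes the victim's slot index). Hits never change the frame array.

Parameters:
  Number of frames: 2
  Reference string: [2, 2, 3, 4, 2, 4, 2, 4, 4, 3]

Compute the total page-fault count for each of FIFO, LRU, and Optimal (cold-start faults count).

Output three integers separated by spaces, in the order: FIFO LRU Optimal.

Answer: 5 5 4

Derivation:
--- FIFO ---
  step 0: ref 2 -> FAULT, frames=[2,-] (faults so far: 1)
  step 1: ref 2 -> HIT, frames=[2,-] (faults so far: 1)
  step 2: ref 3 -> FAULT, frames=[2,3] (faults so far: 2)
  step 3: ref 4 -> FAULT, evict 2, frames=[4,3] (faults so far: 3)
  step 4: ref 2 -> FAULT, evict 3, frames=[4,2] (faults so far: 4)
  step 5: ref 4 -> HIT, frames=[4,2] (faults so far: 4)
  step 6: ref 2 -> HIT, frames=[4,2] (faults so far: 4)
  step 7: ref 4 -> HIT, frames=[4,2] (faults so far: 4)
  step 8: ref 4 -> HIT, frames=[4,2] (faults so far: 4)
  step 9: ref 3 -> FAULT, evict 4, frames=[3,2] (faults so far: 5)
  FIFO total faults: 5
--- LRU ---
  step 0: ref 2 -> FAULT, frames=[2,-] (faults so far: 1)
  step 1: ref 2 -> HIT, frames=[2,-] (faults so far: 1)
  step 2: ref 3 -> FAULT, frames=[2,3] (faults so far: 2)
  step 3: ref 4 -> FAULT, evict 2, frames=[4,3] (faults so far: 3)
  step 4: ref 2 -> FAULT, evict 3, frames=[4,2] (faults so far: 4)
  step 5: ref 4 -> HIT, frames=[4,2] (faults so far: 4)
  step 6: ref 2 -> HIT, frames=[4,2] (faults so far: 4)
  step 7: ref 4 -> HIT, frames=[4,2] (faults so far: 4)
  step 8: ref 4 -> HIT, frames=[4,2] (faults so far: 4)
  step 9: ref 3 -> FAULT, evict 2, frames=[4,3] (faults so far: 5)
  LRU total faults: 5
--- Optimal ---
  step 0: ref 2 -> FAULT, frames=[2,-] (faults so far: 1)
  step 1: ref 2 -> HIT, frames=[2,-] (faults so far: 1)
  step 2: ref 3 -> FAULT, frames=[2,3] (faults so far: 2)
  step 3: ref 4 -> FAULT, evict 3, frames=[2,4] (faults so far: 3)
  step 4: ref 2 -> HIT, frames=[2,4] (faults so far: 3)
  step 5: ref 4 -> HIT, frames=[2,4] (faults so far: 3)
  step 6: ref 2 -> HIT, frames=[2,4] (faults so far: 3)
  step 7: ref 4 -> HIT, frames=[2,4] (faults so far: 3)
  step 8: ref 4 -> HIT, frames=[2,4] (faults so far: 3)
  step 9: ref 3 -> FAULT, evict 2, frames=[3,4] (faults so far: 4)
  Optimal total faults: 4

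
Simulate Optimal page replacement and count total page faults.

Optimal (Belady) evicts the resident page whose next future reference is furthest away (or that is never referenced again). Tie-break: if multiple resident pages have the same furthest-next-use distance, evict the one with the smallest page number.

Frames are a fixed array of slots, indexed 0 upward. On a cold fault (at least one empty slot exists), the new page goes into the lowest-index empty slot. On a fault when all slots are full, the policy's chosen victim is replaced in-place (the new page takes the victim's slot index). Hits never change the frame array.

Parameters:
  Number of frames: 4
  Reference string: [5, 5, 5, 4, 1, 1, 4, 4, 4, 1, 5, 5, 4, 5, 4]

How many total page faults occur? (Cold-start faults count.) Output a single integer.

Answer: 3

Derivation:
Step 0: ref 5 → FAULT, frames=[5,-,-,-]
Step 1: ref 5 → HIT, frames=[5,-,-,-]
Step 2: ref 5 → HIT, frames=[5,-,-,-]
Step 3: ref 4 → FAULT, frames=[5,4,-,-]
Step 4: ref 1 → FAULT, frames=[5,4,1,-]
Step 5: ref 1 → HIT, frames=[5,4,1,-]
Step 6: ref 4 → HIT, frames=[5,4,1,-]
Step 7: ref 4 → HIT, frames=[5,4,1,-]
Step 8: ref 4 → HIT, frames=[5,4,1,-]
Step 9: ref 1 → HIT, frames=[5,4,1,-]
Step 10: ref 5 → HIT, frames=[5,4,1,-]
Step 11: ref 5 → HIT, frames=[5,4,1,-]
Step 12: ref 4 → HIT, frames=[5,4,1,-]
Step 13: ref 5 → HIT, frames=[5,4,1,-]
Step 14: ref 4 → HIT, frames=[5,4,1,-]
Total faults: 3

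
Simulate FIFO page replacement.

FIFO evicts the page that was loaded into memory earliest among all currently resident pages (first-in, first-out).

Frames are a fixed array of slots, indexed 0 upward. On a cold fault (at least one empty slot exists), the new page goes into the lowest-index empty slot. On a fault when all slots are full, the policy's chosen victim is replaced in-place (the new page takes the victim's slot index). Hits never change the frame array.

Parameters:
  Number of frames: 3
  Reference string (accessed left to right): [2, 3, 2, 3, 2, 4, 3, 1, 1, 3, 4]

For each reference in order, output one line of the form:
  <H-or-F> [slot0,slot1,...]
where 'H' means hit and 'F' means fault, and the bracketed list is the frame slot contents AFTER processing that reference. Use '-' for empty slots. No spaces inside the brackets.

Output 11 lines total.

F [2,-,-]
F [2,3,-]
H [2,3,-]
H [2,3,-]
H [2,3,-]
F [2,3,4]
H [2,3,4]
F [1,3,4]
H [1,3,4]
H [1,3,4]
H [1,3,4]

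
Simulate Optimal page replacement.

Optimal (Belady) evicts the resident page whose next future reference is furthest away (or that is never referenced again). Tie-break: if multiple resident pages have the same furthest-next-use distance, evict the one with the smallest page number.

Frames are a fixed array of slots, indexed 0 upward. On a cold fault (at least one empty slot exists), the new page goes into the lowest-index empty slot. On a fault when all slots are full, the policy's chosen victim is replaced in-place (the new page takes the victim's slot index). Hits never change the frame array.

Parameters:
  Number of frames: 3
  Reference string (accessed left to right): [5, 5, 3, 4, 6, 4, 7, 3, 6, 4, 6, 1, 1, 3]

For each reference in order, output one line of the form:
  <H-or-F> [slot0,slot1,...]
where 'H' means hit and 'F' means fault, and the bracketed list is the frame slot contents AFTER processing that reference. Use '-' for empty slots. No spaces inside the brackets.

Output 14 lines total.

F [5,-,-]
H [5,-,-]
F [5,3,-]
F [5,3,4]
F [6,3,4]
H [6,3,4]
F [6,3,7]
H [6,3,7]
H [6,3,7]
F [6,3,4]
H [6,3,4]
F [6,3,1]
H [6,3,1]
H [6,3,1]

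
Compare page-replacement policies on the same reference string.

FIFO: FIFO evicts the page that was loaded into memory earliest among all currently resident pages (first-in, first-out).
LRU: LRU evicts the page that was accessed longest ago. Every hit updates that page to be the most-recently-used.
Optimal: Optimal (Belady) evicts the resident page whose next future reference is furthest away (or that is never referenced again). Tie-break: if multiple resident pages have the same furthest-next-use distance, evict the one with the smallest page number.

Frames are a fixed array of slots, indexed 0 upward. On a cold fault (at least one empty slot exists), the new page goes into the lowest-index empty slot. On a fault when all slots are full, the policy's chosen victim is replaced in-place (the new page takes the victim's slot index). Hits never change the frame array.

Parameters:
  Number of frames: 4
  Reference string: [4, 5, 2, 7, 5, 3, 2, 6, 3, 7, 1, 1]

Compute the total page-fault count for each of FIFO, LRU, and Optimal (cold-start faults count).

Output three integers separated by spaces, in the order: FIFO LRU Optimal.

--- FIFO ---
  step 0: ref 4 -> FAULT, frames=[4,-,-,-] (faults so far: 1)
  step 1: ref 5 -> FAULT, frames=[4,5,-,-] (faults so far: 2)
  step 2: ref 2 -> FAULT, frames=[4,5,2,-] (faults so far: 3)
  step 3: ref 7 -> FAULT, frames=[4,5,2,7] (faults so far: 4)
  step 4: ref 5 -> HIT, frames=[4,5,2,7] (faults so far: 4)
  step 5: ref 3 -> FAULT, evict 4, frames=[3,5,2,7] (faults so far: 5)
  step 6: ref 2 -> HIT, frames=[3,5,2,7] (faults so far: 5)
  step 7: ref 6 -> FAULT, evict 5, frames=[3,6,2,7] (faults so far: 6)
  step 8: ref 3 -> HIT, frames=[3,6,2,7] (faults so far: 6)
  step 9: ref 7 -> HIT, frames=[3,6,2,7] (faults so far: 6)
  step 10: ref 1 -> FAULT, evict 2, frames=[3,6,1,7] (faults so far: 7)
  step 11: ref 1 -> HIT, frames=[3,6,1,7] (faults so far: 7)
  FIFO total faults: 7
--- LRU ---
  step 0: ref 4 -> FAULT, frames=[4,-,-,-] (faults so far: 1)
  step 1: ref 5 -> FAULT, frames=[4,5,-,-] (faults so far: 2)
  step 2: ref 2 -> FAULT, frames=[4,5,2,-] (faults so far: 3)
  step 3: ref 7 -> FAULT, frames=[4,5,2,7] (faults so far: 4)
  step 4: ref 5 -> HIT, frames=[4,5,2,7] (faults so far: 4)
  step 5: ref 3 -> FAULT, evict 4, frames=[3,5,2,7] (faults so far: 5)
  step 6: ref 2 -> HIT, frames=[3,5,2,7] (faults so far: 5)
  step 7: ref 6 -> FAULT, evict 7, frames=[3,5,2,6] (faults so far: 6)
  step 8: ref 3 -> HIT, frames=[3,5,2,6] (faults so far: 6)
  step 9: ref 7 -> FAULT, evict 5, frames=[3,7,2,6] (faults so far: 7)
  step 10: ref 1 -> FAULT, evict 2, frames=[3,7,1,6] (faults so far: 8)
  step 11: ref 1 -> HIT, frames=[3,7,1,6] (faults so far: 8)
  LRU total faults: 8
--- Optimal ---
  step 0: ref 4 -> FAULT, frames=[4,-,-,-] (faults so far: 1)
  step 1: ref 5 -> FAULT, frames=[4,5,-,-] (faults so far: 2)
  step 2: ref 2 -> FAULT, frames=[4,5,2,-] (faults so far: 3)
  step 3: ref 7 -> FAULT, frames=[4,5,2,7] (faults so far: 4)
  step 4: ref 5 -> HIT, frames=[4,5,2,7] (faults so far: 4)
  step 5: ref 3 -> FAULT, evict 4, frames=[3,5,2,7] (faults so far: 5)
  step 6: ref 2 -> HIT, frames=[3,5,2,7] (faults so far: 5)
  step 7: ref 6 -> FAULT, evict 2, frames=[3,5,6,7] (faults so far: 6)
  step 8: ref 3 -> HIT, frames=[3,5,6,7] (faults so far: 6)
  step 9: ref 7 -> HIT, frames=[3,5,6,7] (faults so far: 6)
  step 10: ref 1 -> FAULT, evict 3, frames=[1,5,6,7] (faults so far: 7)
  step 11: ref 1 -> HIT, frames=[1,5,6,7] (faults so far: 7)
  Optimal total faults: 7

Answer: 7 8 7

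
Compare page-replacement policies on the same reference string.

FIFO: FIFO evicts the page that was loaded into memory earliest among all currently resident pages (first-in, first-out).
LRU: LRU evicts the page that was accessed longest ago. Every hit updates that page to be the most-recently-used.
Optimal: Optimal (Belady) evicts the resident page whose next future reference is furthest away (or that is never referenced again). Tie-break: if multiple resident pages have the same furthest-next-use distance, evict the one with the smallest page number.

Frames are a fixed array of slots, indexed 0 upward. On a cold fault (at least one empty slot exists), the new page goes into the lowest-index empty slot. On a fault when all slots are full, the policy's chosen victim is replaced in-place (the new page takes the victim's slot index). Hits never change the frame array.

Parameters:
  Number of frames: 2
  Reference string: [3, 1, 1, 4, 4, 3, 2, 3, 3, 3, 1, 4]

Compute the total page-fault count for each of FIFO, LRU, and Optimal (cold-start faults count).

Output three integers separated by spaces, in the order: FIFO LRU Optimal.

--- FIFO ---
  step 0: ref 3 -> FAULT, frames=[3,-] (faults so far: 1)
  step 1: ref 1 -> FAULT, frames=[3,1] (faults so far: 2)
  step 2: ref 1 -> HIT, frames=[3,1] (faults so far: 2)
  step 3: ref 4 -> FAULT, evict 3, frames=[4,1] (faults so far: 3)
  step 4: ref 4 -> HIT, frames=[4,1] (faults so far: 3)
  step 5: ref 3 -> FAULT, evict 1, frames=[4,3] (faults so far: 4)
  step 6: ref 2 -> FAULT, evict 4, frames=[2,3] (faults so far: 5)
  step 7: ref 3 -> HIT, frames=[2,3] (faults so far: 5)
  step 8: ref 3 -> HIT, frames=[2,3] (faults so far: 5)
  step 9: ref 3 -> HIT, frames=[2,3] (faults so far: 5)
  step 10: ref 1 -> FAULT, evict 3, frames=[2,1] (faults so far: 6)
  step 11: ref 4 -> FAULT, evict 2, frames=[4,1] (faults so far: 7)
  FIFO total faults: 7
--- LRU ---
  step 0: ref 3 -> FAULT, frames=[3,-] (faults so far: 1)
  step 1: ref 1 -> FAULT, frames=[3,1] (faults so far: 2)
  step 2: ref 1 -> HIT, frames=[3,1] (faults so far: 2)
  step 3: ref 4 -> FAULT, evict 3, frames=[4,1] (faults so far: 3)
  step 4: ref 4 -> HIT, frames=[4,1] (faults so far: 3)
  step 5: ref 3 -> FAULT, evict 1, frames=[4,3] (faults so far: 4)
  step 6: ref 2 -> FAULT, evict 4, frames=[2,3] (faults so far: 5)
  step 7: ref 3 -> HIT, frames=[2,3] (faults so far: 5)
  step 8: ref 3 -> HIT, frames=[2,3] (faults so far: 5)
  step 9: ref 3 -> HIT, frames=[2,3] (faults so far: 5)
  step 10: ref 1 -> FAULT, evict 2, frames=[1,3] (faults so far: 6)
  step 11: ref 4 -> FAULT, evict 3, frames=[1,4] (faults so far: 7)
  LRU total faults: 7
--- Optimal ---
  step 0: ref 3 -> FAULT, frames=[3,-] (faults so far: 1)
  step 1: ref 1 -> FAULT, frames=[3,1] (faults so far: 2)
  step 2: ref 1 -> HIT, frames=[3,1] (faults so far: 2)
  step 3: ref 4 -> FAULT, evict 1, frames=[3,4] (faults so far: 3)
  step 4: ref 4 -> HIT, frames=[3,4] (faults so far: 3)
  step 5: ref 3 -> HIT, frames=[3,4] (faults so far: 3)
  step 6: ref 2 -> FAULT, evict 4, frames=[3,2] (faults so far: 4)
  step 7: ref 3 -> HIT, frames=[3,2] (faults so far: 4)
  step 8: ref 3 -> HIT, frames=[3,2] (faults so far: 4)
  step 9: ref 3 -> HIT, frames=[3,2] (faults so far: 4)
  step 10: ref 1 -> FAULT, evict 2, frames=[3,1] (faults so far: 5)
  step 11: ref 4 -> FAULT, evict 1, frames=[3,4] (faults so far: 6)
  Optimal total faults: 6

Answer: 7 7 6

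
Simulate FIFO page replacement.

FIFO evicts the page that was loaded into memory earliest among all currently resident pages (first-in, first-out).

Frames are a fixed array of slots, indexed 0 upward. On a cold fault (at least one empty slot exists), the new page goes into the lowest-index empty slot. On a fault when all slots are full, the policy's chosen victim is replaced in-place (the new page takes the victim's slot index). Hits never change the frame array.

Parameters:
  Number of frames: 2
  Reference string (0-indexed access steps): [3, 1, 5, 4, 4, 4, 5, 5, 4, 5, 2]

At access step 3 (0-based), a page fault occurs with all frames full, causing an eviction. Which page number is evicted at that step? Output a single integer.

Answer: 1

Derivation:
Step 0: ref 3 -> FAULT, frames=[3,-]
Step 1: ref 1 -> FAULT, frames=[3,1]
Step 2: ref 5 -> FAULT, evict 3, frames=[5,1]
Step 3: ref 4 -> FAULT, evict 1, frames=[5,4]
At step 3: evicted page 1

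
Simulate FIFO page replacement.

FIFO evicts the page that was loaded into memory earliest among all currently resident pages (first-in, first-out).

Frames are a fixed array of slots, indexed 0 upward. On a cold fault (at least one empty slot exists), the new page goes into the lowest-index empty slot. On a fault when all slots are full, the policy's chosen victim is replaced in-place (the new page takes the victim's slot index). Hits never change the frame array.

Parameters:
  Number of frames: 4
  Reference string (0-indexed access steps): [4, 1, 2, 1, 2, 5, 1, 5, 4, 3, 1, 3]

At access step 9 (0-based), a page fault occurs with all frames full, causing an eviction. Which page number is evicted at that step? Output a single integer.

Answer: 4

Derivation:
Step 0: ref 4 -> FAULT, frames=[4,-,-,-]
Step 1: ref 1 -> FAULT, frames=[4,1,-,-]
Step 2: ref 2 -> FAULT, frames=[4,1,2,-]
Step 3: ref 1 -> HIT, frames=[4,1,2,-]
Step 4: ref 2 -> HIT, frames=[4,1,2,-]
Step 5: ref 5 -> FAULT, frames=[4,1,2,5]
Step 6: ref 1 -> HIT, frames=[4,1,2,5]
Step 7: ref 5 -> HIT, frames=[4,1,2,5]
Step 8: ref 4 -> HIT, frames=[4,1,2,5]
Step 9: ref 3 -> FAULT, evict 4, frames=[3,1,2,5]
At step 9: evicted page 4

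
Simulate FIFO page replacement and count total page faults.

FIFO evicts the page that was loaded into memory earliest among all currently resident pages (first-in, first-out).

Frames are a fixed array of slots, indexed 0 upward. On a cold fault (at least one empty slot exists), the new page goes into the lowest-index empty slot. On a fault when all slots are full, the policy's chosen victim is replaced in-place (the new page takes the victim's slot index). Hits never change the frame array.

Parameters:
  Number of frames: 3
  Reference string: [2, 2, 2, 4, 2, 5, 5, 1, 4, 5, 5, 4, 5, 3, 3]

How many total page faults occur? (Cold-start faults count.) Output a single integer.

Answer: 5

Derivation:
Step 0: ref 2 → FAULT, frames=[2,-,-]
Step 1: ref 2 → HIT, frames=[2,-,-]
Step 2: ref 2 → HIT, frames=[2,-,-]
Step 3: ref 4 → FAULT, frames=[2,4,-]
Step 4: ref 2 → HIT, frames=[2,4,-]
Step 5: ref 5 → FAULT, frames=[2,4,5]
Step 6: ref 5 → HIT, frames=[2,4,5]
Step 7: ref 1 → FAULT (evict 2), frames=[1,4,5]
Step 8: ref 4 → HIT, frames=[1,4,5]
Step 9: ref 5 → HIT, frames=[1,4,5]
Step 10: ref 5 → HIT, frames=[1,4,5]
Step 11: ref 4 → HIT, frames=[1,4,5]
Step 12: ref 5 → HIT, frames=[1,4,5]
Step 13: ref 3 → FAULT (evict 4), frames=[1,3,5]
Step 14: ref 3 → HIT, frames=[1,3,5]
Total faults: 5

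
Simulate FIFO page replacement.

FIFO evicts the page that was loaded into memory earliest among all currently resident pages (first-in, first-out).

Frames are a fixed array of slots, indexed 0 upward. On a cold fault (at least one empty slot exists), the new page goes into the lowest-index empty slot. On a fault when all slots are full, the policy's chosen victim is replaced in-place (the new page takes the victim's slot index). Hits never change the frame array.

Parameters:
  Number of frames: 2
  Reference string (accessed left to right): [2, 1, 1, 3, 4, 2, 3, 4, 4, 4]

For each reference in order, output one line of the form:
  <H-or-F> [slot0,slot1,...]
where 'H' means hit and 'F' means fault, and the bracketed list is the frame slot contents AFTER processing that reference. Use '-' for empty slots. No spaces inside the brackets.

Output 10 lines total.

F [2,-]
F [2,1]
H [2,1]
F [3,1]
F [3,4]
F [2,4]
F [2,3]
F [4,3]
H [4,3]
H [4,3]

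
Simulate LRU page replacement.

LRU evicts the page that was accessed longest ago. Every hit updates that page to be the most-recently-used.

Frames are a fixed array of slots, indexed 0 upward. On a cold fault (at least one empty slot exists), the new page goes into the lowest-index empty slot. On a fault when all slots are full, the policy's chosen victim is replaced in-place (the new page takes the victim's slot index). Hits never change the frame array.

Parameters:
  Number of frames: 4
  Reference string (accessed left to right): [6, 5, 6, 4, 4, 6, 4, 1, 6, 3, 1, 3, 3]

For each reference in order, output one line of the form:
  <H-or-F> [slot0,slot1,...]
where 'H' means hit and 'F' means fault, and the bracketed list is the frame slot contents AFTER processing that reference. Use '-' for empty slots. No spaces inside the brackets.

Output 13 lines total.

F [6,-,-,-]
F [6,5,-,-]
H [6,5,-,-]
F [6,5,4,-]
H [6,5,4,-]
H [6,5,4,-]
H [6,5,4,-]
F [6,5,4,1]
H [6,5,4,1]
F [6,3,4,1]
H [6,3,4,1]
H [6,3,4,1]
H [6,3,4,1]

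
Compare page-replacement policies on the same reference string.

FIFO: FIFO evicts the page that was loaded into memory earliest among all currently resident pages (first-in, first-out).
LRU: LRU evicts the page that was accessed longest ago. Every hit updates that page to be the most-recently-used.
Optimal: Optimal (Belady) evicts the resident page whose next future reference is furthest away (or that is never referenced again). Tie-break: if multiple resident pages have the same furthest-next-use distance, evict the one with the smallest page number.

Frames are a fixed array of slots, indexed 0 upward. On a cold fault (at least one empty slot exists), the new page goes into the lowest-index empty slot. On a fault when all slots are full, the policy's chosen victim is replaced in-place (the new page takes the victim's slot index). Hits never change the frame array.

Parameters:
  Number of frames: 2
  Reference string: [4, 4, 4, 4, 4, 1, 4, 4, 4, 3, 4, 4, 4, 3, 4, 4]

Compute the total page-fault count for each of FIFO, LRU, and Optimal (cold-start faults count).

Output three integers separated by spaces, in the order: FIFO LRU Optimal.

--- FIFO ---
  step 0: ref 4 -> FAULT, frames=[4,-] (faults so far: 1)
  step 1: ref 4 -> HIT, frames=[4,-] (faults so far: 1)
  step 2: ref 4 -> HIT, frames=[4,-] (faults so far: 1)
  step 3: ref 4 -> HIT, frames=[4,-] (faults so far: 1)
  step 4: ref 4 -> HIT, frames=[4,-] (faults so far: 1)
  step 5: ref 1 -> FAULT, frames=[4,1] (faults so far: 2)
  step 6: ref 4 -> HIT, frames=[4,1] (faults so far: 2)
  step 7: ref 4 -> HIT, frames=[4,1] (faults so far: 2)
  step 8: ref 4 -> HIT, frames=[4,1] (faults so far: 2)
  step 9: ref 3 -> FAULT, evict 4, frames=[3,1] (faults so far: 3)
  step 10: ref 4 -> FAULT, evict 1, frames=[3,4] (faults so far: 4)
  step 11: ref 4 -> HIT, frames=[3,4] (faults so far: 4)
  step 12: ref 4 -> HIT, frames=[3,4] (faults so far: 4)
  step 13: ref 3 -> HIT, frames=[3,4] (faults so far: 4)
  step 14: ref 4 -> HIT, frames=[3,4] (faults so far: 4)
  step 15: ref 4 -> HIT, frames=[3,4] (faults so far: 4)
  FIFO total faults: 4
--- LRU ---
  step 0: ref 4 -> FAULT, frames=[4,-] (faults so far: 1)
  step 1: ref 4 -> HIT, frames=[4,-] (faults so far: 1)
  step 2: ref 4 -> HIT, frames=[4,-] (faults so far: 1)
  step 3: ref 4 -> HIT, frames=[4,-] (faults so far: 1)
  step 4: ref 4 -> HIT, frames=[4,-] (faults so far: 1)
  step 5: ref 1 -> FAULT, frames=[4,1] (faults so far: 2)
  step 6: ref 4 -> HIT, frames=[4,1] (faults so far: 2)
  step 7: ref 4 -> HIT, frames=[4,1] (faults so far: 2)
  step 8: ref 4 -> HIT, frames=[4,1] (faults so far: 2)
  step 9: ref 3 -> FAULT, evict 1, frames=[4,3] (faults so far: 3)
  step 10: ref 4 -> HIT, frames=[4,3] (faults so far: 3)
  step 11: ref 4 -> HIT, frames=[4,3] (faults so far: 3)
  step 12: ref 4 -> HIT, frames=[4,3] (faults so far: 3)
  step 13: ref 3 -> HIT, frames=[4,3] (faults so far: 3)
  step 14: ref 4 -> HIT, frames=[4,3] (faults so far: 3)
  step 15: ref 4 -> HIT, frames=[4,3] (faults so far: 3)
  LRU total faults: 3
--- Optimal ---
  step 0: ref 4 -> FAULT, frames=[4,-] (faults so far: 1)
  step 1: ref 4 -> HIT, frames=[4,-] (faults so far: 1)
  step 2: ref 4 -> HIT, frames=[4,-] (faults so far: 1)
  step 3: ref 4 -> HIT, frames=[4,-] (faults so far: 1)
  step 4: ref 4 -> HIT, frames=[4,-] (faults so far: 1)
  step 5: ref 1 -> FAULT, frames=[4,1] (faults so far: 2)
  step 6: ref 4 -> HIT, frames=[4,1] (faults so far: 2)
  step 7: ref 4 -> HIT, frames=[4,1] (faults so far: 2)
  step 8: ref 4 -> HIT, frames=[4,1] (faults so far: 2)
  step 9: ref 3 -> FAULT, evict 1, frames=[4,3] (faults so far: 3)
  step 10: ref 4 -> HIT, frames=[4,3] (faults so far: 3)
  step 11: ref 4 -> HIT, frames=[4,3] (faults so far: 3)
  step 12: ref 4 -> HIT, frames=[4,3] (faults so far: 3)
  step 13: ref 3 -> HIT, frames=[4,3] (faults so far: 3)
  step 14: ref 4 -> HIT, frames=[4,3] (faults so far: 3)
  step 15: ref 4 -> HIT, frames=[4,3] (faults so far: 3)
  Optimal total faults: 3

Answer: 4 3 3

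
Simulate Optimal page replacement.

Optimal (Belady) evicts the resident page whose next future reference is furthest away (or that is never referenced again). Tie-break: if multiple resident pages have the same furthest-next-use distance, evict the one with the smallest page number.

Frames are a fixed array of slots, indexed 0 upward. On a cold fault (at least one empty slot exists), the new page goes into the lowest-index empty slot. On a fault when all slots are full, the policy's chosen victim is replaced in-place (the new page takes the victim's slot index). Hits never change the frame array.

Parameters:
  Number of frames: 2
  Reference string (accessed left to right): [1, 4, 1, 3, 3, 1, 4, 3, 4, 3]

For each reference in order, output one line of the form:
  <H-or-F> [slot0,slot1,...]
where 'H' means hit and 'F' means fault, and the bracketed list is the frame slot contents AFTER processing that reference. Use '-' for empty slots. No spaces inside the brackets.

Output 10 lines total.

F [1,-]
F [1,4]
H [1,4]
F [1,3]
H [1,3]
H [1,3]
F [4,3]
H [4,3]
H [4,3]
H [4,3]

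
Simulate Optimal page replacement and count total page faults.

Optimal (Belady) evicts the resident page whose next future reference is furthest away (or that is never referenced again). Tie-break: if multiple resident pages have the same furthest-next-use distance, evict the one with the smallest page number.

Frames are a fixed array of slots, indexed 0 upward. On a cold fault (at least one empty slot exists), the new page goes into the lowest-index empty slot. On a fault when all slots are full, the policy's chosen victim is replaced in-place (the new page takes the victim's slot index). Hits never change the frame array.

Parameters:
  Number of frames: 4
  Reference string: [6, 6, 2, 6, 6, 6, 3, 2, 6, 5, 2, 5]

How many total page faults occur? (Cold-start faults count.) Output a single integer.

Step 0: ref 6 → FAULT, frames=[6,-,-,-]
Step 1: ref 6 → HIT, frames=[6,-,-,-]
Step 2: ref 2 → FAULT, frames=[6,2,-,-]
Step 3: ref 6 → HIT, frames=[6,2,-,-]
Step 4: ref 6 → HIT, frames=[6,2,-,-]
Step 5: ref 6 → HIT, frames=[6,2,-,-]
Step 6: ref 3 → FAULT, frames=[6,2,3,-]
Step 7: ref 2 → HIT, frames=[6,2,3,-]
Step 8: ref 6 → HIT, frames=[6,2,3,-]
Step 9: ref 5 → FAULT, frames=[6,2,3,5]
Step 10: ref 2 → HIT, frames=[6,2,3,5]
Step 11: ref 5 → HIT, frames=[6,2,3,5]
Total faults: 4

Answer: 4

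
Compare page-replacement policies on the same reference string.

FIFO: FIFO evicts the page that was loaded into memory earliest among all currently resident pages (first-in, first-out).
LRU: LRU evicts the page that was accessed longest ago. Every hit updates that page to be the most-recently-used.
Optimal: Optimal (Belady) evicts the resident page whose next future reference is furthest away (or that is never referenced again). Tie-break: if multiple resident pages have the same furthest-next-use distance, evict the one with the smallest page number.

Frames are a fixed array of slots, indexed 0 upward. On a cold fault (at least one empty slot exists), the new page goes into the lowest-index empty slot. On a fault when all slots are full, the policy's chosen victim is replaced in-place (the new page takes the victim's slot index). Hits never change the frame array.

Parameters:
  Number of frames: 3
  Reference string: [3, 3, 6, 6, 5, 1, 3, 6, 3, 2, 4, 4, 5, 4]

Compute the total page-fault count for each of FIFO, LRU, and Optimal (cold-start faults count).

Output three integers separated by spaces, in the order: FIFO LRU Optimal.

--- FIFO ---
  step 0: ref 3 -> FAULT, frames=[3,-,-] (faults so far: 1)
  step 1: ref 3 -> HIT, frames=[3,-,-] (faults so far: 1)
  step 2: ref 6 -> FAULT, frames=[3,6,-] (faults so far: 2)
  step 3: ref 6 -> HIT, frames=[3,6,-] (faults so far: 2)
  step 4: ref 5 -> FAULT, frames=[3,6,5] (faults so far: 3)
  step 5: ref 1 -> FAULT, evict 3, frames=[1,6,5] (faults so far: 4)
  step 6: ref 3 -> FAULT, evict 6, frames=[1,3,5] (faults so far: 5)
  step 7: ref 6 -> FAULT, evict 5, frames=[1,3,6] (faults so far: 6)
  step 8: ref 3 -> HIT, frames=[1,3,6] (faults so far: 6)
  step 9: ref 2 -> FAULT, evict 1, frames=[2,3,6] (faults so far: 7)
  step 10: ref 4 -> FAULT, evict 3, frames=[2,4,6] (faults so far: 8)
  step 11: ref 4 -> HIT, frames=[2,4,6] (faults so far: 8)
  step 12: ref 5 -> FAULT, evict 6, frames=[2,4,5] (faults so far: 9)
  step 13: ref 4 -> HIT, frames=[2,4,5] (faults so far: 9)
  FIFO total faults: 9
--- LRU ---
  step 0: ref 3 -> FAULT, frames=[3,-,-] (faults so far: 1)
  step 1: ref 3 -> HIT, frames=[3,-,-] (faults so far: 1)
  step 2: ref 6 -> FAULT, frames=[3,6,-] (faults so far: 2)
  step 3: ref 6 -> HIT, frames=[3,6,-] (faults so far: 2)
  step 4: ref 5 -> FAULT, frames=[3,6,5] (faults so far: 3)
  step 5: ref 1 -> FAULT, evict 3, frames=[1,6,5] (faults so far: 4)
  step 6: ref 3 -> FAULT, evict 6, frames=[1,3,5] (faults so far: 5)
  step 7: ref 6 -> FAULT, evict 5, frames=[1,3,6] (faults so far: 6)
  step 8: ref 3 -> HIT, frames=[1,3,6] (faults so far: 6)
  step 9: ref 2 -> FAULT, evict 1, frames=[2,3,6] (faults so far: 7)
  step 10: ref 4 -> FAULT, evict 6, frames=[2,3,4] (faults so far: 8)
  step 11: ref 4 -> HIT, frames=[2,3,4] (faults so far: 8)
  step 12: ref 5 -> FAULT, evict 3, frames=[2,5,4] (faults so far: 9)
  step 13: ref 4 -> HIT, frames=[2,5,4] (faults so far: 9)
  LRU total faults: 9
--- Optimal ---
  step 0: ref 3 -> FAULT, frames=[3,-,-] (faults so far: 1)
  step 1: ref 3 -> HIT, frames=[3,-,-] (faults so far: 1)
  step 2: ref 6 -> FAULT, frames=[3,6,-] (faults so far: 2)
  step 3: ref 6 -> HIT, frames=[3,6,-] (faults so far: 2)
  step 4: ref 5 -> FAULT, frames=[3,6,5] (faults so far: 3)
  step 5: ref 1 -> FAULT, evict 5, frames=[3,6,1] (faults so far: 4)
  step 6: ref 3 -> HIT, frames=[3,6,1] (faults so far: 4)
  step 7: ref 6 -> HIT, frames=[3,6,1] (faults so far: 4)
  step 8: ref 3 -> HIT, frames=[3,6,1] (faults so far: 4)
  step 9: ref 2 -> FAULT, evict 1, frames=[3,6,2] (faults so far: 5)
  step 10: ref 4 -> FAULT, evict 2, frames=[3,6,4] (faults so far: 6)
  step 11: ref 4 -> HIT, frames=[3,6,4] (faults so far: 6)
  step 12: ref 5 -> FAULT, evict 3, frames=[5,6,4] (faults so far: 7)
  step 13: ref 4 -> HIT, frames=[5,6,4] (faults so far: 7)
  Optimal total faults: 7

Answer: 9 9 7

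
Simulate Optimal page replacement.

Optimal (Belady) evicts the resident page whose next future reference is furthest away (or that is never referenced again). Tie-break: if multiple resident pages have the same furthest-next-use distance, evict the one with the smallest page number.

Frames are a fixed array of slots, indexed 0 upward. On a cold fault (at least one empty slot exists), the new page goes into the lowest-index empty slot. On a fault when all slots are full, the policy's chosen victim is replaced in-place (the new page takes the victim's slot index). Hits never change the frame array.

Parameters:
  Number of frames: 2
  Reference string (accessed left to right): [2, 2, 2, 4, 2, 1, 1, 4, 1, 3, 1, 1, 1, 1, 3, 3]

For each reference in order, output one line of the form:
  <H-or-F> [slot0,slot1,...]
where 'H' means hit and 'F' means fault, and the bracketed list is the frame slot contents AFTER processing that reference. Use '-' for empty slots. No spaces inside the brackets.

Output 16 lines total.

F [2,-]
H [2,-]
H [2,-]
F [2,4]
H [2,4]
F [1,4]
H [1,4]
H [1,4]
H [1,4]
F [1,3]
H [1,3]
H [1,3]
H [1,3]
H [1,3]
H [1,3]
H [1,3]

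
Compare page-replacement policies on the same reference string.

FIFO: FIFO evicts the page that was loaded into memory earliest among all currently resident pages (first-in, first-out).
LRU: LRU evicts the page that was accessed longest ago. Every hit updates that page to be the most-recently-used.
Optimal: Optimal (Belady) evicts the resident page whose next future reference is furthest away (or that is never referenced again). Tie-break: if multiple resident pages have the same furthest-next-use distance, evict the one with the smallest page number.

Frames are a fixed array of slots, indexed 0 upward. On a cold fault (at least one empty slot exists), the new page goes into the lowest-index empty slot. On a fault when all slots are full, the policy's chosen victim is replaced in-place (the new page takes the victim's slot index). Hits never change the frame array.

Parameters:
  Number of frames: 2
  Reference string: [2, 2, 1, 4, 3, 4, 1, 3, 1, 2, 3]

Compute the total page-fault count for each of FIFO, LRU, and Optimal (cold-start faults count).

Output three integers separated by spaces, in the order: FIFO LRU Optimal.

--- FIFO ---
  step 0: ref 2 -> FAULT, frames=[2,-] (faults so far: 1)
  step 1: ref 2 -> HIT, frames=[2,-] (faults so far: 1)
  step 2: ref 1 -> FAULT, frames=[2,1] (faults so far: 2)
  step 3: ref 4 -> FAULT, evict 2, frames=[4,1] (faults so far: 3)
  step 4: ref 3 -> FAULT, evict 1, frames=[4,3] (faults so far: 4)
  step 5: ref 4 -> HIT, frames=[4,3] (faults so far: 4)
  step 6: ref 1 -> FAULT, evict 4, frames=[1,3] (faults so far: 5)
  step 7: ref 3 -> HIT, frames=[1,3] (faults so far: 5)
  step 8: ref 1 -> HIT, frames=[1,3] (faults so far: 5)
  step 9: ref 2 -> FAULT, evict 3, frames=[1,2] (faults so far: 6)
  step 10: ref 3 -> FAULT, evict 1, frames=[3,2] (faults so far: 7)
  FIFO total faults: 7
--- LRU ---
  step 0: ref 2 -> FAULT, frames=[2,-] (faults so far: 1)
  step 1: ref 2 -> HIT, frames=[2,-] (faults so far: 1)
  step 2: ref 1 -> FAULT, frames=[2,1] (faults so far: 2)
  step 3: ref 4 -> FAULT, evict 2, frames=[4,1] (faults so far: 3)
  step 4: ref 3 -> FAULT, evict 1, frames=[4,3] (faults so far: 4)
  step 5: ref 4 -> HIT, frames=[4,3] (faults so far: 4)
  step 6: ref 1 -> FAULT, evict 3, frames=[4,1] (faults so far: 5)
  step 7: ref 3 -> FAULT, evict 4, frames=[3,1] (faults so far: 6)
  step 8: ref 1 -> HIT, frames=[3,1] (faults so far: 6)
  step 9: ref 2 -> FAULT, evict 3, frames=[2,1] (faults so far: 7)
  step 10: ref 3 -> FAULT, evict 1, frames=[2,3] (faults so far: 8)
  LRU total faults: 8
--- Optimal ---
  step 0: ref 2 -> FAULT, frames=[2,-] (faults so far: 1)
  step 1: ref 2 -> HIT, frames=[2,-] (faults so far: 1)
  step 2: ref 1 -> FAULT, frames=[2,1] (faults so far: 2)
  step 3: ref 4 -> FAULT, evict 2, frames=[4,1] (faults so far: 3)
  step 4: ref 3 -> FAULT, evict 1, frames=[4,3] (faults so far: 4)
  step 5: ref 4 -> HIT, frames=[4,3] (faults so far: 4)
  step 6: ref 1 -> FAULT, evict 4, frames=[1,3] (faults so far: 5)
  step 7: ref 3 -> HIT, frames=[1,3] (faults so far: 5)
  step 8: ref 1 -> HIT, frames=[1,3] (faults so far: 5)
  step 9: ref 2 -> FAULT, evict 1, frames=[2,3] (faults so far: 6)
  step 10: ref 3 -> HIT, frames=[2,3] (faults so far: 6)
  Optimal total faults: 6

Answer: 7 8 6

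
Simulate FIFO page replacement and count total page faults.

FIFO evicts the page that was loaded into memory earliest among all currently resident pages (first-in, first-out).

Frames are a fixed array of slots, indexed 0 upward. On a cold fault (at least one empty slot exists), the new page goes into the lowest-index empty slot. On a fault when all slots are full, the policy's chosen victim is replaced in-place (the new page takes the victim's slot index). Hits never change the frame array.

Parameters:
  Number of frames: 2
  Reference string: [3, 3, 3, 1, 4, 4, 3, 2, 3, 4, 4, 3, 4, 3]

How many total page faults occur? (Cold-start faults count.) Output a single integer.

Answer: 7

Derivation:
Step 0: ref 3 → FAULT, frames=[3,-]
Step 1: ref 3 → HIT, frames=[3,-]
Step 2: ref 3 → HIT, frames=[3,-]
Step 3: ref 1 → FAULT, frames=[3,1]
Step 4: ref 4 → FAULT (evict 3), frames=[4,1]
Step 5: ref 4 → HIT, frames=[4,1]
Step 6: ref 3 → FAULT (evict 1), frames=[4,3]
Step 7: ref 2 → FAULT (evict 4), frames=[2,3]
Step 8: ref 3 → HIT, frames=[2,3]
Step 9: ref 4 → FAULT (evict 3), frames=[2,4]
Step 10: ref 4 → HIT, frames=[2,4]
Step 11: ref 3 → FAULT (evict 2), frames=[3,4]
Step 12: ref 4 → HIT, frames=[3,4]
Step 13: ref 3 → HIT, frames=[3,4]
Total faults: 7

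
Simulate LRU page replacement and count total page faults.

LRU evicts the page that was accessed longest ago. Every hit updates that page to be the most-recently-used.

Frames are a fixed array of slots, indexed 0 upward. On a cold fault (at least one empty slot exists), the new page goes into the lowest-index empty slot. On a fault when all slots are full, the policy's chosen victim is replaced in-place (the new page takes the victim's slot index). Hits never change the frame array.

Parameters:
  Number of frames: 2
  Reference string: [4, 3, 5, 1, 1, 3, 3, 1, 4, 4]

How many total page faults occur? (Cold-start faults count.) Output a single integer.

Step 0: ref 4 → FAULT, frames=[4,-]
Step 1: ref 3 → FAULT, frames=[4,3]
Step 2: ref 5 → FAULT (evict 4), frames=[5,3]
Step 3: ref 1 → FAULT (evict 3), frames=[5,1]
Step 4: ref 1 → HIT, frames=[5,1]
Step 5: ref 3 → FAULT (evict 5), frames=[3,1]
Step 6: ref 3 → HIT, frames=[3,1]
Step 7: ref 1 → HIT, frames=[3,1]
Step 8: ref 4 → FAULT (evict 3), frames=[4,1]
Step 9: ref 4 → HIT, frames=[4,1]
Total faults: 6

Answer: 6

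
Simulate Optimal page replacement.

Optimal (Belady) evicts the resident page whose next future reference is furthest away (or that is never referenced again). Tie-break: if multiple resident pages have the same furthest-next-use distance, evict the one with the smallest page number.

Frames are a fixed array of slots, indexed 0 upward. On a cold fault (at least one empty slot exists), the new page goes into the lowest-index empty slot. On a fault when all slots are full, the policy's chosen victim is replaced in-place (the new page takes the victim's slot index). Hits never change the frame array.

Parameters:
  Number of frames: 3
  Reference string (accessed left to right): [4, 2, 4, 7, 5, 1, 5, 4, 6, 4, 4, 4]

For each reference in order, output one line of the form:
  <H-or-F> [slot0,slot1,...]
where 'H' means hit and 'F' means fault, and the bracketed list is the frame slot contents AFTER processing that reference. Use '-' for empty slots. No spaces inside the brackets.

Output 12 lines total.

F [4,-,-]
F [4,2,-]
H [4,2,-]
F [4,2,7]
F [4,5,7]
F [4,5,1]
H [4,5,1]
H [4,5,1]
F [4,5,6]
H [4,5,6]
H [4,5,6]
H [4,5,6]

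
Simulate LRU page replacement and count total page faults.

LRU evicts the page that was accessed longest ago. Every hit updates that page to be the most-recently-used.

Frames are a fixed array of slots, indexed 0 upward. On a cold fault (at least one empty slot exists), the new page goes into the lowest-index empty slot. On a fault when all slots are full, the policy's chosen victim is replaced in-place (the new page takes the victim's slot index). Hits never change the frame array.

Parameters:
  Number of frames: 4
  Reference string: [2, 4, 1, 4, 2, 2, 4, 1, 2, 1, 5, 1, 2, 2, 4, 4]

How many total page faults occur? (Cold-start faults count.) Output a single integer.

Answer: 4

Derivation:
Step 0: ref 2 → FAULT, frames=[2,-,-,-]
Step 1: ref 4 → FAULT, frames=[2,4,-,-]
Step 2: ref 1 → FAULT, frames=[2,4,1,-]
Step 3: ref 4 → HIT, frames=[2,4,1,-]
Step 4: ref 2 → HIT, frames=[2,4,1,-]
Step 5: ref 2 → HIT, frames=[2,4,1,-]
Step 6: ref 4 → HIT, frames=[2,4,1,-]
Step 7: ref 1 → HIT, frames=[2,4,1,-]
Step 8: ref 2 → HIT, frames=[2,4,1,-]
Step 9: ref 1 → HIT, frames=[2,4,1,-]
Step 10: ref 5 → FAULT, frames=[2,4,1,5]
Step 11: ref 1 → HIT, frames=[2,4,1,5]
Step 12: ref 2 → HIT, frames=[2,4,1,5]
Step 13: ref 2 → HIT, frames=[2,4,1,5]
Step 14: ref 4 → HIT, frames=[2,4,1,5]
Step 15: ref 4 → HIT, frames=[2,4,1,5]
Total faults: 4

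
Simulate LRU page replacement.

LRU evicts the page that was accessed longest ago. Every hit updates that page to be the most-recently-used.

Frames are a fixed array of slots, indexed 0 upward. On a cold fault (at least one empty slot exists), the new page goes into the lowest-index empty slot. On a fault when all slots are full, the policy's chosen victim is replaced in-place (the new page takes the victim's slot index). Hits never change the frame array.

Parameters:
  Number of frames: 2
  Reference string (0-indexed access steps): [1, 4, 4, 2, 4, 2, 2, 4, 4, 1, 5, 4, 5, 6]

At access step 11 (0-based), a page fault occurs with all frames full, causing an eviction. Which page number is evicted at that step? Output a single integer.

Step 0: ref 1 -> FAULT, frames=[1,-]
Step 1: ref 4 -> FAULT, frames=[1,4]
Step 2: ref 4 -> HIT, frames=[1,4]
Step 3: ref 2 -> FAULT, evict 1, frames=[2,4]
Step 4: ref 4 -> HIT, frames=[2,4]
Step 5: ref 2 -> HIT, frames=[2,4]
Step 6: ref 2 -> HIT, frames=[2,4]
Step 7: ref 4 -> HIT, frames=[2,4]
Step 8: ref 4 -> HIT, frames=[2,4]
Step 9: ref 1 -> FAULT, evict 2, frames=[1,4]
Step 10: ref 5 -> FAULT, evict 4, frames=[1,5]
Step 11: ref 4 -> FAULT, evict 1, frames=[4,5]
At step 11: evicted page 1

Answer: 1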